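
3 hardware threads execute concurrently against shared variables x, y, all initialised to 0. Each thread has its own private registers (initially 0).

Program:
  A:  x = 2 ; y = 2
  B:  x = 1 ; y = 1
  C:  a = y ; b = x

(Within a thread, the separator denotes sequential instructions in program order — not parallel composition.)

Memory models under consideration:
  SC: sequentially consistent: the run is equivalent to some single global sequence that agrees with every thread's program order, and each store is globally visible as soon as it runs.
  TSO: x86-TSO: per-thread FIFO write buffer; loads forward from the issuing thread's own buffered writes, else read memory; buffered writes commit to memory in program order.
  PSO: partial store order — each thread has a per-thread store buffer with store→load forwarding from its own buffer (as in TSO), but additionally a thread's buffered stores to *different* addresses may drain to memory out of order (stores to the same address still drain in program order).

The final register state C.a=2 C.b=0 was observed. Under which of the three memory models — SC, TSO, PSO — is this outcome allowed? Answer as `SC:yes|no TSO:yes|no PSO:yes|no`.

SC:no TSO:no PSO:yes

outcome vector order: (C.a,C.b)
SC: 7 outcomes — {<0 0> <0 1> <0 2> <1 1> <1 2> <2 1> <2 2>}
TSO: 7 outcomes — {<0 0> <0 1> <0 2> <1 1> <1 2> <2 1> <2 2>}
PSO: 9 outcomes — {<0 0> <0 1> <0 2> <1 0> <1 1> <1 2> <2 0> <2 1> <2 2>}
target <2 0> ∈ {PSO}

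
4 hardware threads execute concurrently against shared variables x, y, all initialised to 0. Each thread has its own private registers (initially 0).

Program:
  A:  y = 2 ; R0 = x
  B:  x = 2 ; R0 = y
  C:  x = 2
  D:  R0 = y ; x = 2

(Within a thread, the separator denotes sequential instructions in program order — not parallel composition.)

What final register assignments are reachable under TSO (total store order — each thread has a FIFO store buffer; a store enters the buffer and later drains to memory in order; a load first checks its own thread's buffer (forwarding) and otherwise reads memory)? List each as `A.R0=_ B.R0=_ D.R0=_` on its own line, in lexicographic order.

outcome vector order: (A.R0,B.R0,D.R0)
|TSO outcomes| = 8

A.R0=0 B.R0=0 D.R0=0
A.R0=0 B.R0=0 D.R0=2
A.R0=0 B.R0=2 D.R0=0
A.R0=0 B.R0=2 D.R0=2
A.R0=2 B.R0=0 D.R0=0
A.R0=2 B.R0=0 D.R0=2
A.R0=2 B.R0=2 D.R0=0
A.R0=2 B.R0=2 D.R0=2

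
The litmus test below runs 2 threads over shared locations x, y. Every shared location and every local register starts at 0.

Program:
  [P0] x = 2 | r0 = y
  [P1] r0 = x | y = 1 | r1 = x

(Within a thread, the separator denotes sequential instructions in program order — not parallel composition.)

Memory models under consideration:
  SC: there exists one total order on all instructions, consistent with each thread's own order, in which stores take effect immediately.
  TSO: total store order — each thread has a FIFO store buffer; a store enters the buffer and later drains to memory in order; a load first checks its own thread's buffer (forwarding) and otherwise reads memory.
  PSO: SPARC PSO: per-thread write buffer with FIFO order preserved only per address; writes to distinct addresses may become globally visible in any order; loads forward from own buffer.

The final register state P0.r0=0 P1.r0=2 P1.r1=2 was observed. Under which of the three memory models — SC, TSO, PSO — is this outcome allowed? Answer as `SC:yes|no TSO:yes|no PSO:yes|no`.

SC:yes TSO:yes PSO:yes

outcome vector order: (P0.r0,P1.r0,P1.r1)
under SC → 002 022 100 102 122
under TSO → 000 002 022 100 102 122
under PSO → 000 002 022 100 102 122
target 022 ∈ {SC,TSO,PSO}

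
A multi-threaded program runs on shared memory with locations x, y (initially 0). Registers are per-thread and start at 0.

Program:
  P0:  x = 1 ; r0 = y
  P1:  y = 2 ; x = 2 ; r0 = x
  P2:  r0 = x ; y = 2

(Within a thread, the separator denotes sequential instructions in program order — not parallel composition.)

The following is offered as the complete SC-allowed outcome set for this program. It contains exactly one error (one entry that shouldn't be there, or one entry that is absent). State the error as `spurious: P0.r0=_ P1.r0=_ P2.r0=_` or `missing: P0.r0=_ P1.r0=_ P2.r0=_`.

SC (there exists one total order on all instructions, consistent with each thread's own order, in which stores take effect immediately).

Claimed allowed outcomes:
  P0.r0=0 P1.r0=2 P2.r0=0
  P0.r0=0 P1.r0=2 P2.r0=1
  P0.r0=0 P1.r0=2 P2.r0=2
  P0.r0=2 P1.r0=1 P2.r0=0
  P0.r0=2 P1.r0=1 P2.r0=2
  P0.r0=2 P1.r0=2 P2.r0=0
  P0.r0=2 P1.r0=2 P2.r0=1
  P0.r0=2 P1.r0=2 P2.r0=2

outcome vector order: (P0.r0,P1.r0,P2.r0)
SC: 9 outcomes — {0/2/0, 0/2/1, 0/2/2, 2/1/0, 2/1/1, 2/1/2, 2/2/0, 2/2/1, 2/2/2}
SC∖claimed = {2/1/1}

missing: P0.r0=2 P1.r0=1 P2.r0=1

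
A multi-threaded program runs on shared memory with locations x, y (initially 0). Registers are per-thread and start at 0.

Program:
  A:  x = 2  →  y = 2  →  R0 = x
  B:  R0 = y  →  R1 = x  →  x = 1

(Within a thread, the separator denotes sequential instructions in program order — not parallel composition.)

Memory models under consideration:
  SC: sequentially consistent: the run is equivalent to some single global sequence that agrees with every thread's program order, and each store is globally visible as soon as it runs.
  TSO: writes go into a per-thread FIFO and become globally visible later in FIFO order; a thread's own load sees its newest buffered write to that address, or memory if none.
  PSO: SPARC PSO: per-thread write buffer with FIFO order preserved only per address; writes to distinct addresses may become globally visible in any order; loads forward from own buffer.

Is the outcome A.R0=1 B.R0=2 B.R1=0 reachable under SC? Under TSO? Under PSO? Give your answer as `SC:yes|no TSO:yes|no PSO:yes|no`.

outcome vector order: (A.R0,B.R0,B.R1)
SC (6): <1 0 0>; <1 0 2>; <1 2 2>; <2 0 0>; <2 0 2>; <2 2 2>
TSO (6): <1 0 0>; <1 0 2>; <1 2 2>; <2 0 0>; <2 0 2>; <2 2 2>
PSO (8): <1 0 0>; <1 0 2>; <1 2 0>; <1 2 2>; <2 0 0>; <2 0 2>; <2 2 0>; <2 2 2>
target <1 2 0> ∈ {PSO}

SC:no TSO:no PSO:yes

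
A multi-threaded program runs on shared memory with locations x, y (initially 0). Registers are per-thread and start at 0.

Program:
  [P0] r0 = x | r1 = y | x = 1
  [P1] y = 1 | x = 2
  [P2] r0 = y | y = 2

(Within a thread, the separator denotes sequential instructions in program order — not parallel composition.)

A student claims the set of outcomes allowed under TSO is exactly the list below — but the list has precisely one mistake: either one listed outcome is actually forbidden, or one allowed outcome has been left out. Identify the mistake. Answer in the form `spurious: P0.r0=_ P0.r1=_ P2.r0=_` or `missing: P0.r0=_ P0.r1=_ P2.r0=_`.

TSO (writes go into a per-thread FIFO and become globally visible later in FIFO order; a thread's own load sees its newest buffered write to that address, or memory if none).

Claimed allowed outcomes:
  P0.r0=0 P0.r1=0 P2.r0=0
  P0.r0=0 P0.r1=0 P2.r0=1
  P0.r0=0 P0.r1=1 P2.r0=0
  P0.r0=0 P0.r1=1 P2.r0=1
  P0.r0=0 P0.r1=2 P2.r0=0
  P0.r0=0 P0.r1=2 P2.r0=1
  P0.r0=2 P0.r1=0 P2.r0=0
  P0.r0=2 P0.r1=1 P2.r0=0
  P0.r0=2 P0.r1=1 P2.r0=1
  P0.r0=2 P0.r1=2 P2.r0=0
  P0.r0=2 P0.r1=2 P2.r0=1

spurious: P0.r0=2 P0.r1=0 P2.r0=0

outcome vector order: (P0.r0,P0.r1,P2.r0)
TSO (10): 000, 001, 010, 011, 020, 021, 210, 211, 220, 221
claimed∖TSO = {200}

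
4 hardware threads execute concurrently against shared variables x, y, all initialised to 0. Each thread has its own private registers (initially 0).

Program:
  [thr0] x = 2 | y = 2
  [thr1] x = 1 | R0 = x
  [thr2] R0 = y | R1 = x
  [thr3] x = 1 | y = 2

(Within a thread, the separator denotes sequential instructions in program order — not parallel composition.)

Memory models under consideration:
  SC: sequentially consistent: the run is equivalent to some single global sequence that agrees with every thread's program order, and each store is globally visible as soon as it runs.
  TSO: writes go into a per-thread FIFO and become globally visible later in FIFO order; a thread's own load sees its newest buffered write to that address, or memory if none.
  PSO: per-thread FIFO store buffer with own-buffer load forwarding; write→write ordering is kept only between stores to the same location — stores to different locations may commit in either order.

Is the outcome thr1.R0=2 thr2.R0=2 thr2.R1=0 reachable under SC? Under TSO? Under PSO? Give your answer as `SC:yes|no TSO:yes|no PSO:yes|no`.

SC:no TSO:no PSO:yes

outcome vector order: (thr1.R0,thr2.R0,thr2.R1)
under SC → 100; 101; 102; 121; 122; 200; 201; 202; 221; 222
under TSO → 100; 101; 102; 121; 122; 200; 201; 202; 221; 222
under PSO → 100; 101; 102; 120; 121; 122; 200; 201; 202; 220; 221; 222
target 220 ∈ {PSO}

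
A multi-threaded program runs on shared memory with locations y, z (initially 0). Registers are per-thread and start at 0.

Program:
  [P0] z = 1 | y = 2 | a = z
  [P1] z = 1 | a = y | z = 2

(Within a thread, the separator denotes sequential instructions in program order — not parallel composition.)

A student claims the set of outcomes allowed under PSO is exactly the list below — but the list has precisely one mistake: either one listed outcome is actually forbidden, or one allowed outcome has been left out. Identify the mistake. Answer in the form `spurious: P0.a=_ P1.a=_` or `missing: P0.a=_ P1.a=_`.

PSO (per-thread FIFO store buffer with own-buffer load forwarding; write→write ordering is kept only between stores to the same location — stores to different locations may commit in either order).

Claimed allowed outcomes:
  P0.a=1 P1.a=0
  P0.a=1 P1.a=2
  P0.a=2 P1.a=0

outcome vector order: (P0.a,P1.a)
[PSO] allowed = {10; 12; 20; 22}
PSO∖claimed = {22}

missing: P0.a=2 P1.a=2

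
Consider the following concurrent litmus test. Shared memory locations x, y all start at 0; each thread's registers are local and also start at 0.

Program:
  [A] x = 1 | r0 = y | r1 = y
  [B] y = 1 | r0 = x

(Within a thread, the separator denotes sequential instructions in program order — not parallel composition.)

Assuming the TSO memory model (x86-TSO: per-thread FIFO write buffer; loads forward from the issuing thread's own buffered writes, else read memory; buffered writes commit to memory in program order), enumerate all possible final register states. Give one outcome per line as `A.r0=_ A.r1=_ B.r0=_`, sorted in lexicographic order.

A.r0=0 A.r1=0 B.r0=0
A.r0=0 A.r1=0 B.r0=1
A.r0=0 A.r1=1 B.r0=0
A.r0=0 A.r1=1 B.r0=1
A.r0=1 A.r1=1 B.r0=0
A.r0=1 A.r1=1 B.r0=1

outcome vector order: (A.r0,A.r1,B.r0)
|TSO outcomes| = 6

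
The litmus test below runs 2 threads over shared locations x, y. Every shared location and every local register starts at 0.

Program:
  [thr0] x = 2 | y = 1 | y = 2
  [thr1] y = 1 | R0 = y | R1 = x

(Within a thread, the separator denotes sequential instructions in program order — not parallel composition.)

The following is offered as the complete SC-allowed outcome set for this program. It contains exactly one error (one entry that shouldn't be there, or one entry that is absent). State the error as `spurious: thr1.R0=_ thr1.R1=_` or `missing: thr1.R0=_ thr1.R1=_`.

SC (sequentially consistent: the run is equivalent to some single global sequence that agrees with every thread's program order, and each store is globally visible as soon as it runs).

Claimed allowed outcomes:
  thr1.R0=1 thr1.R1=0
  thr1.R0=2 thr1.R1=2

missing: thr1.R0=1 thr1.R1=2

outcome vector order: (thr1.R0,thr1.R1)
under SC → 1/0, 1/2, 2/2
SC∖claimed = {1/2}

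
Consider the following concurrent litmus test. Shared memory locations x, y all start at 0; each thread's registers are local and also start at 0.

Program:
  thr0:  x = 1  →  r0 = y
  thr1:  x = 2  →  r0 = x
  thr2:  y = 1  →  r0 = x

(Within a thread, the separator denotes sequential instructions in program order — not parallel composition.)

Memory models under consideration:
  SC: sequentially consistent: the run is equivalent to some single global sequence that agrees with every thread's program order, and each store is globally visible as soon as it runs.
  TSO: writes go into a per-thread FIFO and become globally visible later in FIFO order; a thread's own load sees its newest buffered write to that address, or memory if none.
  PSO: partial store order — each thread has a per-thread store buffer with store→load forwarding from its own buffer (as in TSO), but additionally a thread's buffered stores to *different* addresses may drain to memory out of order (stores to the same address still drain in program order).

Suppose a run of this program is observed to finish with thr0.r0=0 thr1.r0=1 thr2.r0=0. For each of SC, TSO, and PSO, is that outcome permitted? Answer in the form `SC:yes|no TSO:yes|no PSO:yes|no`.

outcome vector order: (thr0.r0,thr1.r0,thr2.r0)
[SC] allowed = {011; 021; 022; 110; 111; 112; 120; 121; 122}
[TSO] allowed = {010; 011; 012; 020; 021; 022; 110; 111; 112; 120; 121; 122}
[PSO] allowed = {010; 011; 012; 020; 021; 022; 110; 111; 112; 120; 121; 122}
target 010 ∈ {TSO,PSO}

SC:no TSO:yes PSO:yes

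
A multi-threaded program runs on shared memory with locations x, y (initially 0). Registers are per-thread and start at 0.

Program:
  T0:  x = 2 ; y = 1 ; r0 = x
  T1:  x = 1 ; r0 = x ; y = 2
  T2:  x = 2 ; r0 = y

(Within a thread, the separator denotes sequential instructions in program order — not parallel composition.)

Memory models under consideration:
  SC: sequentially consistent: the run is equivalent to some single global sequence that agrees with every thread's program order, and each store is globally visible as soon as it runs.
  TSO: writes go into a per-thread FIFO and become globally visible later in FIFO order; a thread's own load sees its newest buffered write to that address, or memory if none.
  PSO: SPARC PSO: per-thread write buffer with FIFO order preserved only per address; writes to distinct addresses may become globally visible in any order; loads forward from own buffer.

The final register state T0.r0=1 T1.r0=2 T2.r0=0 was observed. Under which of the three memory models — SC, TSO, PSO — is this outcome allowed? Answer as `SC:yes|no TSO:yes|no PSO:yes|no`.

SC:no TSO:yes PSO:yes

outcome vector order: (T0.r0,T1.r0,T2.r0)
[SC] allowed = {(1,1,0), (1,1,1), (1,1,2), (1,2,1), (1,2,2), (2,1,0), (2,1,1), (2,1,2), (2,2,0), (2,2,1), (2,2,2)}
[TSO] allowed = {(1,1,0), (1,1,1), (1,1,2), (1,2,0), (1,2,1), (1,2,2), (2,1,0), (2,1,1), (2,1,2), (2,2,0), (2,2,1), (2,2,2)}
[PSO] allowed = {(1,1,0), (1,1,1), (1,1,2), (1,2,0), (1,2,1), (1,2,2), (2,1,0), (2,1,1), (2,1,2), (2,2,0), (2,2,1), (2,2,2)}
target (1,2,0) ∈ {TSO,PSO}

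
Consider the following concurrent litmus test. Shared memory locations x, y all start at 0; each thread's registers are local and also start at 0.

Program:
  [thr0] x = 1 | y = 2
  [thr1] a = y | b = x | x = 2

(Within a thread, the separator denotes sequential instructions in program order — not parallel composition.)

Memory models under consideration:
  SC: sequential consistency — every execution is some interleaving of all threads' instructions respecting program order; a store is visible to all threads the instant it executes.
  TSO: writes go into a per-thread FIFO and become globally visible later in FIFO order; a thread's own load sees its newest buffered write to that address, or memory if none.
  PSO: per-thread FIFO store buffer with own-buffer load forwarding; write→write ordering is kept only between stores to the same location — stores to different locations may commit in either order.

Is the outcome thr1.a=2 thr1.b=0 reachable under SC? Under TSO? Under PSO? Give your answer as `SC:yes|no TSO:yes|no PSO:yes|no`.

SC:no TSO:no PSO:yes

outcome vector order: (thr1.a,thr1.b)
SC (3): 00; 01; 21
TSO (3): 00; 01; 21
PSO (4): 00; 01; 20; 21
target 20 ∈ {PSO}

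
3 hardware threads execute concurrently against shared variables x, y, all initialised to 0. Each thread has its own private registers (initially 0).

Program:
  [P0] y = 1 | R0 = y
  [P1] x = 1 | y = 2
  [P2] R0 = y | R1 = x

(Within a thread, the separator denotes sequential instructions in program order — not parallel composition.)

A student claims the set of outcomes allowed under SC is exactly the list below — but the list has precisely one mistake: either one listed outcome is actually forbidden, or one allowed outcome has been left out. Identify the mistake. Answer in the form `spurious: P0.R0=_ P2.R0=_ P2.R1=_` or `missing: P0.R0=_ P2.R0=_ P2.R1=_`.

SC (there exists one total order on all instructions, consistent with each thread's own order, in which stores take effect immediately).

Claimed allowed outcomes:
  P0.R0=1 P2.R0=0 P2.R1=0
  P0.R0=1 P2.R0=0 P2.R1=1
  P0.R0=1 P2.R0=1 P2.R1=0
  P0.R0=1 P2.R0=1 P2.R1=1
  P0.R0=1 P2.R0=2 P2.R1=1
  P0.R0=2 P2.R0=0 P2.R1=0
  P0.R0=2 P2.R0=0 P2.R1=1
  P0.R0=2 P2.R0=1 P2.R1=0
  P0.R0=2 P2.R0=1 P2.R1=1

outcome vector order: (P0.R0,P2.R0,P2.R1)
SC: 10 outcomes — {(1,0,0), (1,0,1), (1,1,0), (1,1,1), (1,2,1), (2,0,0), (2,0,1), (2,1,0), (2,1,1), (2,2,1)}
SC∖claimed = {(2,2,1)}

missing: P0.R0=2 P2.R0=2 P2.R1=1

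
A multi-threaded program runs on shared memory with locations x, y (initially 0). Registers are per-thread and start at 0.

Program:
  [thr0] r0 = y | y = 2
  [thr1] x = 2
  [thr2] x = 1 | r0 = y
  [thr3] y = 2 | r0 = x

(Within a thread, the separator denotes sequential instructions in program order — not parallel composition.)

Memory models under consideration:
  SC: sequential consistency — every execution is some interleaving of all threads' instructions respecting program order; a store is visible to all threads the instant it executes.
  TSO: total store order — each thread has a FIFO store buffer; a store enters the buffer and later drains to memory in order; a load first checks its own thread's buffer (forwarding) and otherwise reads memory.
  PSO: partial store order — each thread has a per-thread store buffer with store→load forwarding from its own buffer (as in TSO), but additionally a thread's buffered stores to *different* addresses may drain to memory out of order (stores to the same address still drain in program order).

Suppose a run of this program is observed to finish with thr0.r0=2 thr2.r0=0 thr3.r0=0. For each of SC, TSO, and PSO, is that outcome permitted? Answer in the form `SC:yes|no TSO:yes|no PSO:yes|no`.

outcome vector order: (thr0.r0,thr2.r0,thr3.r0)
under SC → <0 0 1>, <0 0 2>, <0 2 0>, <0 2 1>, <0 2 2>, <2 0 1>, <2 0 2>, <2 2 0>, <2 2 1>, <2 2 2>
under TSO → <0 0 0>, <0 0 1>, <0 0 2>, <0 2 0>, <0 2 1>, <0 2 2>, <2 0 0>, <2 0 1>, <2 0 2>, <2 2 0>, <2 2 1>, <2 2 2>
under PSO → <0 0 0>, <0 0 1>, <0 0 2>, <0 2 0>, <0 2 1>, <0 2 2>, <2 0 0>, <2 0 1>, <2 0 2>, <2 2 0>, <2 2 1>, <2 2 2>
target <2 0 0> ∈ {TSO,PSO}

SC:no TSO:yes PSO:yes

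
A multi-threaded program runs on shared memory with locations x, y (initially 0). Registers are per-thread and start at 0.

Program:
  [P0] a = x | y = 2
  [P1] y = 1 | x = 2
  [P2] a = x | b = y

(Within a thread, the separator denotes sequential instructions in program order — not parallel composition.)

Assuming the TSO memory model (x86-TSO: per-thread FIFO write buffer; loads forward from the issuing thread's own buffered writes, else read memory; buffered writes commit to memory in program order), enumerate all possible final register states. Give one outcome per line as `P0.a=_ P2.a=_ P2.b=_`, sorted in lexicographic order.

outcome vector order: (P0.a,P2.a,P2.b)
|TSO outcomes| = 10

P0.a=0 P2.a=0 P2.b=0
P0.a=0 P2.a=0 P2.b=1
P0.a=0 P2.a=0 P2.b=2
P0.a=0 P2.a=2 P2.b=1
P0.a=0 P2.a=2 P2.b=2
P0.a=2 P2.a=0 P2.b=0
P0.a=2 P2.a=0 P2.b=1
P0.a=2 P2.a=0 P2.b=2
P0.a=2 P2.a=2 P2.b=1
P0.a=2 P2.a=2 P2.b=2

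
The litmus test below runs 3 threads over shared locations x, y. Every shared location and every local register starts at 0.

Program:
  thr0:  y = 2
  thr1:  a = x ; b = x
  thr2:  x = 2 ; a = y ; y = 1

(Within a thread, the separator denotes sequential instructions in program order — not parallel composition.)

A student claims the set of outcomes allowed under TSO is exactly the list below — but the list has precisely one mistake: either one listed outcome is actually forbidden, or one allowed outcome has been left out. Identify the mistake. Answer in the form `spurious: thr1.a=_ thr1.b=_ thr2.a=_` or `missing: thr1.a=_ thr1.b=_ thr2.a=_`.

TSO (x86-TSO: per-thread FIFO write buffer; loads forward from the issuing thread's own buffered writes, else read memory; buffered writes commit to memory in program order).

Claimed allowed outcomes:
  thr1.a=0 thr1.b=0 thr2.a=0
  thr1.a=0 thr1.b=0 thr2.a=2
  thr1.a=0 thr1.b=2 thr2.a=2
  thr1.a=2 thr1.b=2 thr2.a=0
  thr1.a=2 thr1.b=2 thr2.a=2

missing: thr1.a=0 thr1.b=2 thr2.a=0

outcome vector order: (thr1.a,thr1.b,thr2.a)
[TSO] allowed = {000; 002; 020; 022; 220; 222}
TSO∖claimed = {020}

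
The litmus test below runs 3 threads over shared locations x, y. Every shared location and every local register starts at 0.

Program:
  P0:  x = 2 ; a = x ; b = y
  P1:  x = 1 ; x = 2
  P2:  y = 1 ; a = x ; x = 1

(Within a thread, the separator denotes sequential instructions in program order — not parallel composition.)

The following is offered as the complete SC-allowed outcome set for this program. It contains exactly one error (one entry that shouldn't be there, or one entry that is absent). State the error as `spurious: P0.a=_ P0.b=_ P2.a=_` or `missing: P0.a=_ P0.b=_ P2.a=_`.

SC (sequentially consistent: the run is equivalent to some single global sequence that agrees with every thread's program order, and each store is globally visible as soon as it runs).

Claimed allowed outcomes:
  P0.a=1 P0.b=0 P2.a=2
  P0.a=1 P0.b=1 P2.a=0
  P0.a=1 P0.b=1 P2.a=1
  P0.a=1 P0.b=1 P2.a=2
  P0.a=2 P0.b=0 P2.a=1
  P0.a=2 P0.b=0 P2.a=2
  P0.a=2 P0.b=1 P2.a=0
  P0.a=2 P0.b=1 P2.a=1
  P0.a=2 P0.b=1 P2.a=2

outcome vector order: (P0.a,P0.b,P2.a)
under SC → (1,0,1), (1,0,2), (1,1,0), (1,1,1), (1,1,2), (2,0,1), (2,0,2), (2,1,0), (2,1,1), (2,1,2)
SC∖claimed = {(1,0,1)}

missing: P0.a=1 P0.b=0 P2.a=1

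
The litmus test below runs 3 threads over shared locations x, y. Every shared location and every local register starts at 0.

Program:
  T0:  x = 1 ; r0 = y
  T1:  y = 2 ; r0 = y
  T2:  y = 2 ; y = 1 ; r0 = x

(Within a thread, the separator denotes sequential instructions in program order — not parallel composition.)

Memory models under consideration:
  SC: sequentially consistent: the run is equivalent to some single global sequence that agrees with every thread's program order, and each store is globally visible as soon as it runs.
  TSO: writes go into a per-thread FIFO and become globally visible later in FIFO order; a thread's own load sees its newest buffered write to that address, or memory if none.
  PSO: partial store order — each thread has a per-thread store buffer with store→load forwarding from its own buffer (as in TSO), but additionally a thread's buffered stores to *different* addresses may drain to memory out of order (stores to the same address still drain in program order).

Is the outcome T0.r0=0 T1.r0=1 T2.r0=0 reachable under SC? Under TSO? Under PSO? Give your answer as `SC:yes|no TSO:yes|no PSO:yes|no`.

SC:no TSO:yes PSO:yes

outcome vector order: (T0.r0,T1.r0,T2.r0)
SC (9): (0,1,1); (0,2,1); (1,1,0); (1,1,1); (1,2,0); (1,2,1); (2,1,1); (2,2,0); (2,2,1)
TSO (12): (0,1,0); (0,1,1); (0,2,0); (0,2,1); (1,1,0); (1,1,1); (1,2,0); (1,2,1); (2,1,0); (2,1,1); (2,2,0); (2,2,1)
PSO (12): (0,1,0); (0,1,1); (0,2,0); (0,2,1); (1,1,0); (1,1,1); (1,2,0); (1,2,1); (2,1,0); (2,1,1); (2,2,0); (2,2,1)
target (0,1,0) ∈ {TSO,PSO}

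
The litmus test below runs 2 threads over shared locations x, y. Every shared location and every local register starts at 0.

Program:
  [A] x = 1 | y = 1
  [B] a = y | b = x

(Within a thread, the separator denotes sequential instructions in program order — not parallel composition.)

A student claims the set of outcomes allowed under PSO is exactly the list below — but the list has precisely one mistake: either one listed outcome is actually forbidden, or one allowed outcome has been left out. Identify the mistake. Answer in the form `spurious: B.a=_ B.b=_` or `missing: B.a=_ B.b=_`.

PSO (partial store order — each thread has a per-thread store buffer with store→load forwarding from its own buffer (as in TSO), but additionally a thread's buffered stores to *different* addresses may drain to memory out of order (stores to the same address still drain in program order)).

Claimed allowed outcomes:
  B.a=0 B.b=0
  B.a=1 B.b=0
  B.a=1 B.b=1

outcome vector order: (B.a,B.b)
PSO: 4 outcomes — {<0 0>, <0 1>, <1 0>, <1 1>}
PSO∖claimed = {<0 1>}

missing: B.a=0 B.b=1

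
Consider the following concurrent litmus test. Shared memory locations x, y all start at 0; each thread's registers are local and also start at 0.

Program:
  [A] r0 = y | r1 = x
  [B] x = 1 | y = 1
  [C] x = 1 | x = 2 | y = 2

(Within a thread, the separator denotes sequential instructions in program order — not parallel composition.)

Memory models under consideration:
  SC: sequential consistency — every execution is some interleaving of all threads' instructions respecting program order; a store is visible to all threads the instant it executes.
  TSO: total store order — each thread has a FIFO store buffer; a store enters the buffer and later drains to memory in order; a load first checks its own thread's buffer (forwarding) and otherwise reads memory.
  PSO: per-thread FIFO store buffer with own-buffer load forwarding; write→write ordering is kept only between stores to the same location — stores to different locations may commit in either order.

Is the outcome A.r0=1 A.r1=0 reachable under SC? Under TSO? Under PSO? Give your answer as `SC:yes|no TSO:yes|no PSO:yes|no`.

outcome vector order: (A.r0,A.r1)
under SC → (0,0), (0,1), (0,2), (1,1), (1,2), (2,1), (2,2)
under TSO → (0,0), (0,1), (0,2), (1,1), (1,2), (2,1), (2,2)
under PSO → (0,0), (0,1), (0,2), (1,0), (1,1), (1,2), (2,0), (2,1), (2,2)
target (1,0) ∈ {PSO}

SC:no TSO:no PSO:yes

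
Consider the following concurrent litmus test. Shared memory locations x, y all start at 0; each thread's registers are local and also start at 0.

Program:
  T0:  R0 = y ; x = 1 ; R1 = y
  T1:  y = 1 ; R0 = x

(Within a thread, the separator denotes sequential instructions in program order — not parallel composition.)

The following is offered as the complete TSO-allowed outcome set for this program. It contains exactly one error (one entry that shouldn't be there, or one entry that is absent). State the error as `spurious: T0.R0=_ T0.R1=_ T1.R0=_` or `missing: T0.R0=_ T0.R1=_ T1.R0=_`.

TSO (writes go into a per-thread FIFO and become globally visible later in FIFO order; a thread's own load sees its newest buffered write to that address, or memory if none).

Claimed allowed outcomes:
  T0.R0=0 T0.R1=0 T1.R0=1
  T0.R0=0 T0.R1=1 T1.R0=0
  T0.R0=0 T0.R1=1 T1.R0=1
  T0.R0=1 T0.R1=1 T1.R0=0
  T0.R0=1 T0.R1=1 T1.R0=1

missing: T0.R0=0 T0.R1=0 T1.R0=0

outcome vector order: (T0.R0,T0.R1,T1.R0)
under TSO → (0,0,0) (0,0,1) (0,1,0) (0,1,1) (1,1,0) (1,1,1)
TSO∖claimed = {(0,0,0)}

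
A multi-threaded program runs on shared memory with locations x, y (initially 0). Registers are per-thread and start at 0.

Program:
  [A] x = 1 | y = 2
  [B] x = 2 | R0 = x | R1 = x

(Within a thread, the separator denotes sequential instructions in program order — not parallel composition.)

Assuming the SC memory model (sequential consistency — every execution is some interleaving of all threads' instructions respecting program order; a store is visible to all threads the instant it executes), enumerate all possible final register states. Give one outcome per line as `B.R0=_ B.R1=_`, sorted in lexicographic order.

outcome vector order: (B.R0,B.R1)
|SC outcomes| = 3

B.R0=1 B.R1=1
B.R0=2 B.R1=1
B.R0=2 B.R1=2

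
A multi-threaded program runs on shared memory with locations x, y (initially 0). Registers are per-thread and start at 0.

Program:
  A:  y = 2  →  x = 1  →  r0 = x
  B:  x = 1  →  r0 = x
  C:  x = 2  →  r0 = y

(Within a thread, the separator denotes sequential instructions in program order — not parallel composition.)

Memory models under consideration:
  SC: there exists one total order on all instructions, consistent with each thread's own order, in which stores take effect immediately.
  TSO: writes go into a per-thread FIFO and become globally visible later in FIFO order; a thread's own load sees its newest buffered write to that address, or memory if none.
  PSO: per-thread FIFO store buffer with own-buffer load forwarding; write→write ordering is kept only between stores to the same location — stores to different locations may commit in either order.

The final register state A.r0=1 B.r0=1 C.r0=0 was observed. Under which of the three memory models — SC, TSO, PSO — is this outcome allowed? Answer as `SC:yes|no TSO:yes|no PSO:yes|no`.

outcome vector order: (A.r0,B.r0,C.r0)
under SC → <1 1 0>; <1 1 2>; <1 2 0>; <1 2 2>; <2 1 2>; <2 2 2>
under TSO → <1 1 0>; <1 1 2>; <1 2 0>; <1 2 2>; <2 1 0>; <2 1 2>; <2 2 0>; <2 2 2>
under PSO → <1 1 0>; <1 1 2>; <1 2 0>; <1 2 2>; <2 1 0>; <2 1 2>; <2 2 0>; <2 2 2>
target <1 1 0> ∈ {SC,TSO,PSO}

SC:yes TSO:yes PSO:yes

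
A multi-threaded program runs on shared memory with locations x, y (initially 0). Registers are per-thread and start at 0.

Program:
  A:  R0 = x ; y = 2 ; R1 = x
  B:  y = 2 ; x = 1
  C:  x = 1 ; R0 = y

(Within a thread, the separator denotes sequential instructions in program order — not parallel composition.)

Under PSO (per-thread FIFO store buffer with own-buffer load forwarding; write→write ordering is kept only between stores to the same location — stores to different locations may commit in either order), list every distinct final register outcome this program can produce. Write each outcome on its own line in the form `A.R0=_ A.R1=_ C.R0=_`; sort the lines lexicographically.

outcome vector order: (A.R0,A.R1,C.R0)
|PSO outcomes| = 6

A.R0=0 A.R1=0 C.R0=0
A.R0=0 A.R1=0 C.R0=2
A.R0=0 A.R1=1 C.R0=0
A.R0=0 A.R1=1 C.R0=2
A.R0=1 A.R1=1 C.R0=0
A.R0=1 A.R1=1 C.R0=2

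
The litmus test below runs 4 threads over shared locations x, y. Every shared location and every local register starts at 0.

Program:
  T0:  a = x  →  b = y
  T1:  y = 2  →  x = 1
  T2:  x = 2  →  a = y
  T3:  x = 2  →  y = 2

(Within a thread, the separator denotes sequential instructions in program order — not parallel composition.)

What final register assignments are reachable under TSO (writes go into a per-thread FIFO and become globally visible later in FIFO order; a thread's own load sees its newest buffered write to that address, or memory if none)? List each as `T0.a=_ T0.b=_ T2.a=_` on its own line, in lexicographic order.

T0.a=0 T0.b=0 T2.a=0
T0.a=0 T0.b=0 T2.a=2
T0.a=0 T0.b=2 T2.a=0
T0.a=0 T0.b=2 T2.a=2
T0.a=1 T0.b=2 T2.a=0
T0.a=1 T0.b=2 T2.a=2
T0.a=2 T0.b=0 T2.a=0
T0.a=2 T0.b=0 T2.a=2
T0.a=2 T0.b=2 T2.a=0
T0.a=2 T0.b=2 T2.a=2

outcome vector order: (T0.a,T0.b,T2.a)
|TSO outcomes| = 10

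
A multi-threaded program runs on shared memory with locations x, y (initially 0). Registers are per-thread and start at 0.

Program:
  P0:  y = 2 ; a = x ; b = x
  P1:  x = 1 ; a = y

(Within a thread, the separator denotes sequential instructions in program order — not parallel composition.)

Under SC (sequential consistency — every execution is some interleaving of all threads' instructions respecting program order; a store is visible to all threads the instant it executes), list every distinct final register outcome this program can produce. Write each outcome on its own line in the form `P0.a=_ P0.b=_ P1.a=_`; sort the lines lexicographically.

outcome vector order: (P0.a,P0.b,P1.a)
|SC outcomes| = 4

P0.a=0 P0.b=0 P1.a=2
P0.a=0 P0.b=1 P1.a=2
P0.a=1 P0.b=1 P1.a=0
P0.a=1 P0.b=1 P1.a=2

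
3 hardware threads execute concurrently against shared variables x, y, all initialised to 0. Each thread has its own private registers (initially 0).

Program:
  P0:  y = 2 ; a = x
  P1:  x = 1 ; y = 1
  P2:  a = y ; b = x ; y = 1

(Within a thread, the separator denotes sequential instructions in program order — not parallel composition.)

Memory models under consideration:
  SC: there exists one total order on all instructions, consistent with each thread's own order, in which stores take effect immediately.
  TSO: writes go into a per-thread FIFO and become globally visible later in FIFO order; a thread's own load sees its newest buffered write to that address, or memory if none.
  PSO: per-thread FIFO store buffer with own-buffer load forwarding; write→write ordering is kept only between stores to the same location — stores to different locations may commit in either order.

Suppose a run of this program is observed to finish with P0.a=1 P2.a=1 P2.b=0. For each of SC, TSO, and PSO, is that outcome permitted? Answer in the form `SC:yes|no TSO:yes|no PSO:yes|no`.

SC:no TSO:no PSO:yes

outcome vector order: (P0.a,P2.a,P2.b)
[SC] allowed = {<0 0 0>; <0 0 1>; <0 1 1>; <0 2 0>; <0 2 1>; <1 0 0>; <1 0 1>; <1 1 1>; <1 2 0>; <1 2 1>}
[TSO] allowed = {<0 0 0>; <0 0 1>; <0 1 1>; <0 2 0>; <0 2 1>; <1 0 0>; <1 0 1>; <1 1 1>; <1 2 0>; <1 2 1>}
[PSO] allowed = {<0 0 0>; <0 0 1>; <0 1 0>; <0 1 1>; <0 2 0>; <0 2 1>; <1 0 0>; <1 0 1>; <1 1 0>; <1 1 1>; <1 2 0>; <1 2 1>}
target <1 1 0> ∈ {PSO}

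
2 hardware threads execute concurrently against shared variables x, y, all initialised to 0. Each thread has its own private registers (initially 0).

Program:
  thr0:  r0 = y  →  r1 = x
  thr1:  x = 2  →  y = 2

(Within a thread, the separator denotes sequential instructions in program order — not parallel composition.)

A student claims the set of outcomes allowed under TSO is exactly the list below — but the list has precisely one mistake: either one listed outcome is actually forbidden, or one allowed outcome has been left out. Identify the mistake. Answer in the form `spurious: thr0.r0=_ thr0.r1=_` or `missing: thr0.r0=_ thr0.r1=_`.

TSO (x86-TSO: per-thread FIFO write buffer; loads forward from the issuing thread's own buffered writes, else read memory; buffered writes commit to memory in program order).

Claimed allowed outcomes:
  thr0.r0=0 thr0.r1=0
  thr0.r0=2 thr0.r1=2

missing: thr0.r0=0 thr0.r1=2

outcome vector order: (thr0.r0,thr0.r1)
[TSO] allowed = {<0 0> <0 2> <2 2>}
TSO∖claimed = {<0 2>}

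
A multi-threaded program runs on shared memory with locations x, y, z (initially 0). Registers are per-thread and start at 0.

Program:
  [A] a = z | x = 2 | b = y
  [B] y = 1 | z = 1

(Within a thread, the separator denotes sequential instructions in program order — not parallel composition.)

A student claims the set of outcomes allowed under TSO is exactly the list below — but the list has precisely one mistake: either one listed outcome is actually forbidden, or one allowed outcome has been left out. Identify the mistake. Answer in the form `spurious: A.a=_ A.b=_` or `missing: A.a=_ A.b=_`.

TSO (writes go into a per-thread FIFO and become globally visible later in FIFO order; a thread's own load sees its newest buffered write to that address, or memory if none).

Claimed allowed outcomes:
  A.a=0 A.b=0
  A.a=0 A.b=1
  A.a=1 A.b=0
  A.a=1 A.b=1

outcome vector order: (A.a,A.b)
under TSO → 0/0 0/1 1/1
claimed∖TSO = {1/0}

spurious: A.a=1 A.b=0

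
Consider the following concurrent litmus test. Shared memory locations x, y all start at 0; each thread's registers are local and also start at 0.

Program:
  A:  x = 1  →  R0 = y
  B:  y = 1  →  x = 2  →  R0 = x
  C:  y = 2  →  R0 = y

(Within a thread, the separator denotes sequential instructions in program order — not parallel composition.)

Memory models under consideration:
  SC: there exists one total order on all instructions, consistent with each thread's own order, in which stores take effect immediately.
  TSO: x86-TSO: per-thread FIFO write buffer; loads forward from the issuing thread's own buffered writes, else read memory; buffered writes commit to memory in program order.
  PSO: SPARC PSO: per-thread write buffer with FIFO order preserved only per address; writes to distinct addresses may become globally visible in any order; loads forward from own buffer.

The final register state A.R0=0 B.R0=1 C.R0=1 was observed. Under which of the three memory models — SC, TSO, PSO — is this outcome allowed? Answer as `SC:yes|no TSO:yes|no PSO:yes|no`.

SC:no TSO:yes PSO:yes

outcome vector order: (A.R0,B.R0,C.R0)
SC: 9 outcomes — {0/2/1 0/2/2 1/1/1 1/1/2 1/2/1 1/2/2 2/1/2 2/2/1 2/2/2}
TSO: 12 outcomes — {0/1/1 0/1/2 0/2/1 0/2/2 1/1/1 1/1/2 1/2/1 1/2/2 2/1/1 2/1/2 2/2/1 2/2/2}
PSO: 12 outcomes — {0/1/1 0/1/2 0/2/1 0/2/2 1/1/1 1/1/2 1/2/1 1/2/2 2/1/1 2/1/2 2/2/1 2/2/2}
target 0/1/1 ∈ {TSO,PSO}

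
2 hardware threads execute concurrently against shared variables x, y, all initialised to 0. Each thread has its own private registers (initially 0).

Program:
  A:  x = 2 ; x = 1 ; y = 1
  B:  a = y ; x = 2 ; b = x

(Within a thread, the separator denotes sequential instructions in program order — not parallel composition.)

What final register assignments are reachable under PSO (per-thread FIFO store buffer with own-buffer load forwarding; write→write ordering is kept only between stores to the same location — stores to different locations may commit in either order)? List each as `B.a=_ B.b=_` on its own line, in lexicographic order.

outcome vector order: (B.a,B.b)
|PSO outcomes| = 4

B.a=0 B.b=1
B.a=0 B.b=2
B.a=1 B.b=1
B.a=1 B.b=2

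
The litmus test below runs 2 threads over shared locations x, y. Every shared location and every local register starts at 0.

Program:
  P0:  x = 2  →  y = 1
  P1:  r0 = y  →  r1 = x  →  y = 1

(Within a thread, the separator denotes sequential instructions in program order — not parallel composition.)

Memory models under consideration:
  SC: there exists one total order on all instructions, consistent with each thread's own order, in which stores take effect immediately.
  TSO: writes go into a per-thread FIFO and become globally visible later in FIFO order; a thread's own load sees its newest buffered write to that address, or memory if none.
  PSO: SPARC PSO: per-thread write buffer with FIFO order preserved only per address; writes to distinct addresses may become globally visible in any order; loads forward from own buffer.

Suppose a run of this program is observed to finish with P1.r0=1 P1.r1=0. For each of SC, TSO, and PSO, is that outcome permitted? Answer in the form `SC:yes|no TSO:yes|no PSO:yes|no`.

SC:no TSO:no PSO:yes

outcome vector order: (P1.r0,P1.r1)
[SC] allowed = {(0,0), (0,2), (1,2)}
[TSO] allowed = {(0,0), (0,2), (1,2)}
[PSO] allowed = {(0,0), (0,2), (1,0), (1,2)}
target (1,0) ∈ {PSO}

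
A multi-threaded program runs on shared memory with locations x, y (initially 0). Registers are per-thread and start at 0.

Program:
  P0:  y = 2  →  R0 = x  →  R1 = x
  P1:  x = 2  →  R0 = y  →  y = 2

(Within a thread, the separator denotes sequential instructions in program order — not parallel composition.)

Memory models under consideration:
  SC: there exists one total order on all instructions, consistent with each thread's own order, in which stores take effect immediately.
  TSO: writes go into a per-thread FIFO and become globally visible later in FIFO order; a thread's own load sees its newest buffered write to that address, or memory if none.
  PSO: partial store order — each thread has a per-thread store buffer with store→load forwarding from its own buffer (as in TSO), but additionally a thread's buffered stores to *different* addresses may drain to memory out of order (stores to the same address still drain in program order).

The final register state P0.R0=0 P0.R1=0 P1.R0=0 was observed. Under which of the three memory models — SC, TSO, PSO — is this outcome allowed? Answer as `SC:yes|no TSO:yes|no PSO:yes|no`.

SC:no TSO:yes PSO:yes

outcome vector order: (P0.R0,P0.R1,P1.R0)
SC (4): 002; 022; 220; 222
TSO (6): 000; 002; 020; 022; 220; 222
PSO (6): 000; 002; 020; 022; 220; 222
target 000 ∈ {TSO,PSO}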